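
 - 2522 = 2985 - 5507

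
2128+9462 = 11590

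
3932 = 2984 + 948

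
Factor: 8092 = 2^2*7^1*17^2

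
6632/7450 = 3316/3725=0.89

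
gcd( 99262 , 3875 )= 31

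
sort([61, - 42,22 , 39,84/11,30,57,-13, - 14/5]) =[ - 42,-13,  -  14/5, 84/11 , 22,30, 39,  57,61 ] 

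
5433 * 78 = 423774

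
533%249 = 35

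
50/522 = 25/261 = 0.10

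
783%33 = 24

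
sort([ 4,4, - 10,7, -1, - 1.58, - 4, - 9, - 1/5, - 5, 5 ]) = [ - 10, - 9,  -  5 , -4,-1.58, - 1,-1/5, 4,4,5,7]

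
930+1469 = 2399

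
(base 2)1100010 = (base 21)4E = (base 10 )98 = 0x62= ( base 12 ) 82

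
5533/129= 5533/129 = 42.89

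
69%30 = 9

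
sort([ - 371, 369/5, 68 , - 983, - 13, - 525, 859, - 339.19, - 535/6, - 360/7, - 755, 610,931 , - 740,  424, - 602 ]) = [ - 983, - 755,  -  740, - 602, - 525, - 371, - 339.19, - 535/6,-360/7, - 13,68, 369/5, 424,610, 859,931 ]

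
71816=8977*8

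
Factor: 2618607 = 3^1 * 587^1*1487^1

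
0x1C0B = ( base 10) 7179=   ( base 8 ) 16013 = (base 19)10GG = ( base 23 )DD3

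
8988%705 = 528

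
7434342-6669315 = 765027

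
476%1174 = 476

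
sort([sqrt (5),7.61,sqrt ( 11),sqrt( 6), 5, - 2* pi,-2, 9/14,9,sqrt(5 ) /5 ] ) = [ - 2 * pi,-2,sqrt( 5)/5,9/14,sqrt( 5),sqrt( 6 ),sqrt(11),  5,7.61,9]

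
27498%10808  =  5882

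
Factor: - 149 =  - 149^1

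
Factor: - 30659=-23^1*31^1*43^1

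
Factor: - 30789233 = -163^1*  188891^1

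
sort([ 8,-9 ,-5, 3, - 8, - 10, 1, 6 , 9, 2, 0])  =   [-10,-9, - 8, - 5, 0, 1, 2, 3,6,8, 9] 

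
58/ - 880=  - 1 + 411/440= - 0.07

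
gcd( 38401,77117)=1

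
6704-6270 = 434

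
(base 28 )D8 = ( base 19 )10B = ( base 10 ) 372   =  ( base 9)453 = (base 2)101110100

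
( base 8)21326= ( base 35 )79S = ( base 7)35000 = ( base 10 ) 8918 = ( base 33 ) 868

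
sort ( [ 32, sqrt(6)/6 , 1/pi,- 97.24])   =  [-97.24, 1/pi,  sqrt( 6)/6, 32]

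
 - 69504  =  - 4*17376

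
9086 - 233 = 8853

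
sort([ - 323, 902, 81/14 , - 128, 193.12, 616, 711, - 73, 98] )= [ -323,-128 , - 73 , 81/14 , 98 , 193.12,616, 711,  902] 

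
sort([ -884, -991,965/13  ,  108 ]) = [-991, - 884, 965/13,  108]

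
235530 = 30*7851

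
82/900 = 41/450= 0.09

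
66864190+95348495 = 162212685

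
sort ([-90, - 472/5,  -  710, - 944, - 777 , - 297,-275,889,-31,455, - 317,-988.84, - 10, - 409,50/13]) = [-988.84, - 944,-777, - 710,-409, - 317,-297, - 275,-472/5, - 90, - 31,-10, 50/13,455,  889 ]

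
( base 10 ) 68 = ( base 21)35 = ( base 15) 48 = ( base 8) 104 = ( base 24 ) 2K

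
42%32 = 10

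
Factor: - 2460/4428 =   -  3^ ( - 2) * 5^1 =-  5/9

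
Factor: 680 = 2^3 * 5^1  *  17^1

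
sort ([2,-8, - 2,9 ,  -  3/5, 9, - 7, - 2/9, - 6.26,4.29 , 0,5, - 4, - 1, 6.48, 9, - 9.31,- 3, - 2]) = [-9.31 , - 8, - 7 , - 6.26, - 4 ,-3, - 2, - 2, - 1, - 3/5,- 2/9 , 0,2, 4.29,5, 6.48, 9,9,9 ] 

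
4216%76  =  36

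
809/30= 809/30 = 26.97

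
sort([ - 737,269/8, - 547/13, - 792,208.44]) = [-792, - 737, - 547/13 , 269/8, 208.44 ]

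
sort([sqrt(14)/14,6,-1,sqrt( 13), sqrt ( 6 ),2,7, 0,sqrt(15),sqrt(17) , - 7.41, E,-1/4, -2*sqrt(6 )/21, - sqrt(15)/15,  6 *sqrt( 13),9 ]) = [ - 7.41, - 1, - sqrt ( 15 ) /15,-1/4, -2*sqrt(6)/21, 0,  sqrt(14 ) /14,2,sqrt(6 ) , E,  sqrt( 13 ),sqrt(15 ),sqrt(17), 6,7 , 9,6 *sqrt( 13 )]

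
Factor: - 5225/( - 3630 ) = 2^( - 1 )*3^( - 1)* 5^1*11^( - 1)* 19^1 = 95/66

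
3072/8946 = 512/1491 = 0.34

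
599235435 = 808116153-208880718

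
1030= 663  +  367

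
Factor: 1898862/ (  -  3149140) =- 2^(-1 )* 3^1 * 5^ ( - 1)*7^1*29^1*1559^1*157457^ (-1) = -  949431/1574570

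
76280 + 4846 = 81126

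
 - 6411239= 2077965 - 8489204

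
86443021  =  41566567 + 44876454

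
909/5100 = 303/1700 = 0.18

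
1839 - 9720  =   - 7881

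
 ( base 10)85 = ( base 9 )104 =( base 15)5a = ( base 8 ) 125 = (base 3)10011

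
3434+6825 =10259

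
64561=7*9223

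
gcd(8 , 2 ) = 2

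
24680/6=4113 + 1/3 = 4113.33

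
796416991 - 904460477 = -108043486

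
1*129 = 129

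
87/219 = 29/73 = 0.40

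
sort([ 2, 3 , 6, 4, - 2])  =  [ - 2, 2,  3, 4,6]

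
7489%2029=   1402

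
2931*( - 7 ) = - 20517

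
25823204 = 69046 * 374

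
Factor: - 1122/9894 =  - 11^1*97^ ( - 1 ) = - 11/97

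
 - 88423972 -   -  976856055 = 888432083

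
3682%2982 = 700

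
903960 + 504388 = 1408348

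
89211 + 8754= 97965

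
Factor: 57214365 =3^1*5^1 * 13^1*59^1 * 4973^1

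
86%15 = 11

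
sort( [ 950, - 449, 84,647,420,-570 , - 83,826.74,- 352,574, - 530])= [ - 570, - 530, - 449, - 352, -83,84 , 420,574,647,826.74,950]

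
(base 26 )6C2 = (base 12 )2642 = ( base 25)6OK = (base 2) 1000100010010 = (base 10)4370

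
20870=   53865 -32995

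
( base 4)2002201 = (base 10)8353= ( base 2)10000010100001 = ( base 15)271d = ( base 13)3A57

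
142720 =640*223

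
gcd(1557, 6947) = 1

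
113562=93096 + 20466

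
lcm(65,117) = 585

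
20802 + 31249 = 52051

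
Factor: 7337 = 11^1 * 23^1*29^1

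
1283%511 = 261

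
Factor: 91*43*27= 105651 = 3^3*7^1 * 13^1*43^1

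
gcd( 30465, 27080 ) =3385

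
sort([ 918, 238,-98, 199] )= [ - 98,199, 238, 918 ]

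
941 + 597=1538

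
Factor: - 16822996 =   -  2^2*17^1*73^1*3389^1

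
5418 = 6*903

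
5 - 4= 1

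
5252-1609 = 3643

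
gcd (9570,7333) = 1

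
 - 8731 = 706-9437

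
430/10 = 43  =  43.00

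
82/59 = 1 + 23/59 = 1.39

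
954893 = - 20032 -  - 974925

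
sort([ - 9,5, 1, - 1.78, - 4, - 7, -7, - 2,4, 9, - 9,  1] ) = [ - 9, - 9, - 7,- 7, - 4, - 2,  -  1.78, 1 , 1,4,5, 9]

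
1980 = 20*99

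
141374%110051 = 31323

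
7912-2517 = 5395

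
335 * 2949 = 987915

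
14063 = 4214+9849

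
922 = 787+135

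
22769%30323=22769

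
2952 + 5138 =8090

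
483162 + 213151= 696313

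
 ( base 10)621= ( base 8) 1155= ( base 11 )515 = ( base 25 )OL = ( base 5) 4441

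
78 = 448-370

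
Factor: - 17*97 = -17^1*97^1 = - 1649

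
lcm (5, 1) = 5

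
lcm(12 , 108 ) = 108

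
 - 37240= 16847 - 54087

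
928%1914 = 928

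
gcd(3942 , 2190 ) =438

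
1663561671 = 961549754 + 702011917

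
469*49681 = 23300389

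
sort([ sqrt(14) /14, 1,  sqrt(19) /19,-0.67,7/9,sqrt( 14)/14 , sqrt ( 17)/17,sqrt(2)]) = [ - 0.67  ,  sqrt( 19 ) /19, sqrt(17) /17,sqrt(14) /14, sqrt(14 ) /14,7/9 , 1, sqrt( 2 ) ] 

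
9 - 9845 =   -  9836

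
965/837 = 1 + 128/837= 1.15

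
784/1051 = 784/1051=0.75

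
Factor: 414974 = 2^1*7^1 * 29641^1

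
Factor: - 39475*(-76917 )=3036298575 = 3^1*5^2*1579^1*25639^1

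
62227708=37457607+24770101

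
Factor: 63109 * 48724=3074922916=2^2 * 13^1 * 223^1* 283^1*937^1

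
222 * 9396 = 2085912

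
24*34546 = 829104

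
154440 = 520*297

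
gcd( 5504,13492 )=4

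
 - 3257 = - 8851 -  - 5594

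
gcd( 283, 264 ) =1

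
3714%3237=477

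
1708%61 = 0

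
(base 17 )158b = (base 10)6505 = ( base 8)14551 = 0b1100101101001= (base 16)1969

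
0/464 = 0 = 0.00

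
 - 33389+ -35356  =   - 68745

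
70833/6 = 11805 + 1/2 = 11805.50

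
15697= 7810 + 7887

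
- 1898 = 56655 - 58553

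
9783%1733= 1118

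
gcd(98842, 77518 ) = 2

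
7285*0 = 0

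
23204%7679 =167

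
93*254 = 23622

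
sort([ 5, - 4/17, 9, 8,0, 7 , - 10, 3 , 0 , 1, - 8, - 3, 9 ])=[ - 10,-8, - 3,-4/17 , 0,  0, 1, 3,5,7, 8,  9,9]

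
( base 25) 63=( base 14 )AD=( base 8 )231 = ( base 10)153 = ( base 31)4T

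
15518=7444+8074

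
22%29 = 22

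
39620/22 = 19810/11 = 1800.91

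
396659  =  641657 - 244998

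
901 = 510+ 391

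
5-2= 3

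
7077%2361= 2355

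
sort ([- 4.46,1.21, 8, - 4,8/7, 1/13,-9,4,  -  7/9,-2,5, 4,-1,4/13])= [-9,-4.46,-4,  -  2,-1, - 7/9, 1/13,4/13,  8/7,1.21, 4,  4,5,8]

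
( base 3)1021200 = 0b1110101000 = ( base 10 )936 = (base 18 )2G0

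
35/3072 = 35/3072 = 0.01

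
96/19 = 5 + 1/19 =5.05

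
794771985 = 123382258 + 671389727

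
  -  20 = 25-45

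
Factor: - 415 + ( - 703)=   - 2^1*13^1*43^1 = - 1118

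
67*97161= 6509787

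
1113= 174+939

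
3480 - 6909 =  - 3429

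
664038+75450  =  739488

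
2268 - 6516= -4248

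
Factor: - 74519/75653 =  - 43^1*1733^1 * 75653^(  -  1 )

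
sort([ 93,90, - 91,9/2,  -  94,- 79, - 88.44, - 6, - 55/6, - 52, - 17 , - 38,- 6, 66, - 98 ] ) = [ - 98, - 94, - 91, - 88.44, - 79,-52, - 38, - 17, - 55/6, - 6, - 6, 9/2,66,90 , 93] 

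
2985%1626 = 1359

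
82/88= 41/44 = 0.93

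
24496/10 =12248/5 = 2449.60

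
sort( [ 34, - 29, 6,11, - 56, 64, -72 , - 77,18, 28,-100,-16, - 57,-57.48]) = [ -100, - 77 , - 72,-57.48,-57, - 56,-29, - 16,6,11,18,28, 34, 64] 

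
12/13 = 12/13  =  0.92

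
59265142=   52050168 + 7214974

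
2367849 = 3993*593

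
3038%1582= 1456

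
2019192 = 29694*68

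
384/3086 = 192/1543 = 0.12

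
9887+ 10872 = 20759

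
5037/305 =5037/305 = 16.51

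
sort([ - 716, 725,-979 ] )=[ - 979,-716, 725]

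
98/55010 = 49/27505 = 0.00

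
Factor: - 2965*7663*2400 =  - 54529908000 = -  2^5 * 3^1*5^3 * 79^1*97^1 * 593^1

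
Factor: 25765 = 5^1*5153^1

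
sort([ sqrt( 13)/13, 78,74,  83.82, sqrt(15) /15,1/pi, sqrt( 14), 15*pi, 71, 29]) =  [sqrt(15 ) /15, sqrt( 13)/13,1/pi,sqrt( 14 ),29,15*pi, 71, 74,78, 83.82]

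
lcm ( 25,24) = 600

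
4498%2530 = 1968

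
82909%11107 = 5160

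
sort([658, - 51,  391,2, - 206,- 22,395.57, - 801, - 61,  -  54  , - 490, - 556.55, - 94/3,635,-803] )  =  [-803, - 801, - 556.55, - 490,-206,- 61, - 54, - 51, - 94/3, - 22,2,391,  395.57,635, 658 ] 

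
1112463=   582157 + 530306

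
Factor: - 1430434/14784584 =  - 37643/389068=   - 2^(-2)*23^( - 1)*4229^( - 1 )*37643^1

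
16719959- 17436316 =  - 716357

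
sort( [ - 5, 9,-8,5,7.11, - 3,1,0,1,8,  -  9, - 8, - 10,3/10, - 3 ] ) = [ - 10, - 9, - 8 , -8,-5, - 3,-3,0 , 3/10,1,1,5,7.11, 8, 9 ]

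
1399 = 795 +604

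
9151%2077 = 843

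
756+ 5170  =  5926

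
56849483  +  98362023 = 155211506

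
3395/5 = 679 =679.00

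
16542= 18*919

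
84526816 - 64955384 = 19571432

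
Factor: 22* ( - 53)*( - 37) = 43142= 2^1*11^1 *37^1*53^1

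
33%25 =8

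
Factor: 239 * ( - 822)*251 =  - 2^1*3^1*137^1*239^1*251^1  =  - 49310958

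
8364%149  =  20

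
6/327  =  2/109  =  0.02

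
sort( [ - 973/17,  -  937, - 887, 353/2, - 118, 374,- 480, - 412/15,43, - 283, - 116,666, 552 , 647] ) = [ - 937, - 887, - 480, - 283, - 118,-116, - 973/17, - 412/15,43, 353/2, 374,552, 647, 666]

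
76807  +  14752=91559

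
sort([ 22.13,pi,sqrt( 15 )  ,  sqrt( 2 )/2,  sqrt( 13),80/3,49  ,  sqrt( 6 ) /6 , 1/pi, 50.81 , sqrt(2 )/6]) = [ sqrt( 2)/6,1/pi,  sqrt( 6) /6,  sqrt(2 )/2,  pi,  sqrt(13 ), sqrt( 15),  22.13,80/3 , 49, 50.81 ] 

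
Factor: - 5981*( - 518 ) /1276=2^( - 1 )*7^1*11^(  -  1 )*29^( - 1 )*37^1*5981^1 =1549079/638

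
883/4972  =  883/4972= 0.18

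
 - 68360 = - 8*8545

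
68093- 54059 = 14034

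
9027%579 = 342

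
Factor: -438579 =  - 3^2*48731^1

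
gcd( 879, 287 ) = 1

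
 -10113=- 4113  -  6000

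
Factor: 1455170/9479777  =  2^1 * 5^1*761^(-1 )*12457^( - 1 )*145517^1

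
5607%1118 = 17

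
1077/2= 538+1/2 = 538.50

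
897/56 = 897/56  =  16.02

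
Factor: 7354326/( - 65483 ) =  - 2^1 *3^1*7^1 *11^ ( - 1)*5953^( - 1) * 175103^1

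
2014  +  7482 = 9496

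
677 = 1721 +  -1044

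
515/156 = 515/156 = 3.30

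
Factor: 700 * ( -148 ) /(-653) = 2^4*5^2 * 7^1*37^1 * 653^( - 1 ) = 103600/653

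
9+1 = 10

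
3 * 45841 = 137523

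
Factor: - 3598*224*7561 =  - 2^6*7^2*257^1* 7561^1 = - 6093803072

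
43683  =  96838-53155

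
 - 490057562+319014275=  - 171043287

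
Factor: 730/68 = 365/34 = 2^ (- 1) * 5^1* 17^( -1 )*73^1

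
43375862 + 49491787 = 92867649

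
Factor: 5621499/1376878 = 2^ (-1 )*3^2*13^1* 23^1*709^( -1 )*971^( - 1)*2089^1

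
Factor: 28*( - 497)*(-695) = 2^2*5^1 * 7^2 * 71^1*139^1 = 9671620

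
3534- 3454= 80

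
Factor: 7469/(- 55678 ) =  - 2^( - 1 )*11^1*41^(-1) = - 11/82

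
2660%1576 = 1084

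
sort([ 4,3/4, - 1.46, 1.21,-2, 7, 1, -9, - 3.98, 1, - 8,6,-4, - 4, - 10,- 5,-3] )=[-10,-9, - 8, - 5, - 4,- 4, - 3.98, - 3,-2,-1.46,  3/4,1, 1, 1.21, 4, 6 , 7]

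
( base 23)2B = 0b111001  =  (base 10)57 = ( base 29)1S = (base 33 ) 1O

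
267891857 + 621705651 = 889597508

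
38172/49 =779 + 1/49 = 779.02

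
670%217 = 19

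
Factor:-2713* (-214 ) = 2^1*107^1*  2713^1 = 580582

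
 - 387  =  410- 797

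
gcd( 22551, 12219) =3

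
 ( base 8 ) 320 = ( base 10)208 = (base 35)5X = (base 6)544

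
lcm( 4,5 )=20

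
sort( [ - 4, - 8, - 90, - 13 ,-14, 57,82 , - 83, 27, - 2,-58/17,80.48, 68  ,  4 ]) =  [ - 90 , - 83, -14,-13, - 8, - 4,- 58/17,-2,4,27  ,  57,  68,80.48,82 ] 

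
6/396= 1/66= 0.02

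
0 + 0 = 0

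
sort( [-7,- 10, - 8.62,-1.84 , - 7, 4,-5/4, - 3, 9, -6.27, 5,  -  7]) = [- 10, - 8.62, - 7, - 7,-7, - 6.27 , - 3, - 1.84, -5/4, 4,5, 9]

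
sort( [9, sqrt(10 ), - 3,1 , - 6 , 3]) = [ - 6, - 3,1, 3,sqrt(10),9 ] 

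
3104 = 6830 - 3726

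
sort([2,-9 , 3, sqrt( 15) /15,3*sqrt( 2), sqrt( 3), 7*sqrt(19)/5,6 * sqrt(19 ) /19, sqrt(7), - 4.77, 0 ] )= [ - 9,-4.77, 0, sqrt(15)/15, 6*sqrt( 19 ) /19,sqrt(3) , 2, sqrt(7),3, 3*sqrt(2),7*sqrt( 19)/5]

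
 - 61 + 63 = 2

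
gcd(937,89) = 1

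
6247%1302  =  1039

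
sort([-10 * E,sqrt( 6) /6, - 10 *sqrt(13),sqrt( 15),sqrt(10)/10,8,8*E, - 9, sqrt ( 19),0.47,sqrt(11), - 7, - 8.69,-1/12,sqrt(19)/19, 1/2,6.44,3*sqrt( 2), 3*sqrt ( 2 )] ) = [  -  10*sqrt( 13),-10 * E , - 9,  -  8.69, - 7, - 1/12, sqrt( 19)/19,sqrt ( 10)/10,sqrt( 6) /6,  0.47, 1/2,sqrt(11 ),sqrt( 15),3*sqrt( 2 ),  3 * sqrt ( 2),sqrt(19 ), 6.44,8,8 * E ]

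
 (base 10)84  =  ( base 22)3i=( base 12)70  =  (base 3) 10010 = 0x54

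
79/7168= 79/7168 = 0.01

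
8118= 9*902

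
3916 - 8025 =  - 4109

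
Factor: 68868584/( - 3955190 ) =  - 34434292/1977595 = - 2^2*5^ (-1 )*137^( - 1)*2887^(  -  1)*8608573^1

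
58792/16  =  3674 + 1/2 = 3674.50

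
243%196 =47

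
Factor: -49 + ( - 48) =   -  97^1 =- 97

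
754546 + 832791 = 1587337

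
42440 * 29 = 1230760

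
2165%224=149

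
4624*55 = 254320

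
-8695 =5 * ( - 1739 ) 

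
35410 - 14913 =20497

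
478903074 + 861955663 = 1340858737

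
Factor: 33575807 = 4723^1 * 7109^1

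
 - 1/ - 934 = 1/934 =0.00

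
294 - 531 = -237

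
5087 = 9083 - 3996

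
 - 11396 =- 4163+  - 7233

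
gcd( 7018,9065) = 1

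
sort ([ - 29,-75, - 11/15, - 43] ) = [ - 75, - 43, - 29, - 11/15 ] 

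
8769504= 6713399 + 2056105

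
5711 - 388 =5323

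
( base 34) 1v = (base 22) 2l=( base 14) 49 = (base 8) 101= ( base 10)65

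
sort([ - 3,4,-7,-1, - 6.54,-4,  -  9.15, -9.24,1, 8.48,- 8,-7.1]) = [ - 9.24, - 9.15,- 8,- 7.1, - 7, - 6.54,-4, - 3,-1,1,4  ,  8.48]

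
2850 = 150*19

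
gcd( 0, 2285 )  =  2285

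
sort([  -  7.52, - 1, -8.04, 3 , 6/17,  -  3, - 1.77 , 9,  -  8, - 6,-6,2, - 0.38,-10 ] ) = [-10, - 8.04, - 8, - 7.52, - 6, - 6, - 3, - 1.77, -1, - 0.38, 6/17, 2,3,9 ] 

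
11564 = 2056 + 9508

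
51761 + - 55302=-3541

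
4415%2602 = 1813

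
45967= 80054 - 34087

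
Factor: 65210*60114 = 3920033940 = 2^2 * 3^1*5^1 * 43^1*233^1 *6521^1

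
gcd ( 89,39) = 1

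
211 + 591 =802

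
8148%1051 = 791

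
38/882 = 19/441 = 0.04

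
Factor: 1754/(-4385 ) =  - 2/5 = - 2^1 * 5^ (-1 ) 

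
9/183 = 3/61 = 0.05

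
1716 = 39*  44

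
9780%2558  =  2106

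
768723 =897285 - 128562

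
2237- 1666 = 571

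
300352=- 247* ( - 1216) 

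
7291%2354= 229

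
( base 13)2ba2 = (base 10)6385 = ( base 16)18f1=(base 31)6JU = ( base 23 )C1E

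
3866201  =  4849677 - 983476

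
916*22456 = 20569696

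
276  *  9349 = 2580324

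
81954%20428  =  242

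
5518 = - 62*( - 89)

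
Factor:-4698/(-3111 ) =2^1*3^3*17^( - 1 ) * 29^1*61^( - 1 ) = 1566/1037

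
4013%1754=505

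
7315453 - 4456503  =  2858950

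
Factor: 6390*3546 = 2^2*3^4*5^1*71^1*197^1 = 22658940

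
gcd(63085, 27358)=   1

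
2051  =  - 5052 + 7103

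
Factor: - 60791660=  - 2^2*5^1 * 17^1*178799^1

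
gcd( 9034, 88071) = 1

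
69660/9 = 7740= 7740.00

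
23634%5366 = 2170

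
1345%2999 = 1345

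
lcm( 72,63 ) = 504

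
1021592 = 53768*19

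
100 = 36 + 64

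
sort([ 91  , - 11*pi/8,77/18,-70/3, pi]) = [ -70/3, - 11 *pi/8,  pi,77/18,  91 ] 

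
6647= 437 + 6210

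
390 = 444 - 54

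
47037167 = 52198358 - 5161191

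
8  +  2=10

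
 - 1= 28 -29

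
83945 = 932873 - 848928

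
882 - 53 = 829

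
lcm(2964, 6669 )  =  26676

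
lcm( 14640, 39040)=117120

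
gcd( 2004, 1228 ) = 4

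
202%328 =202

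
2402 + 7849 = 10251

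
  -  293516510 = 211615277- 505131787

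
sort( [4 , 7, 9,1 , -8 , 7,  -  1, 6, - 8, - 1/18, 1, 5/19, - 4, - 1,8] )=[-8, - 8, - 4,- 1, - 1, - 1/18, 5/19, 1, 1 , 4, 6 , 7, 7, 8, 9 ]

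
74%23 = 5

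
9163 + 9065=18228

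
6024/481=12  +  252/481= 12.52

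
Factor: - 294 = -2^1  *3^1*7^2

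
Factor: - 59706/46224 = -31/24  =  - 2^ ( - 3)* 3^( - 1 )*31^1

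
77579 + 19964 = 97543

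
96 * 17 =1632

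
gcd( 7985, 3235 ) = 5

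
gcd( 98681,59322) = 1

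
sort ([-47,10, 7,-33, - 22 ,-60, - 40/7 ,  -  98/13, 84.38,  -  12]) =[ - 60, -47, - 33, - 22,-12, - 98/13,-40/7,7 , 10, 84.38 ]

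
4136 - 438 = 3698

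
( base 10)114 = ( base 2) 1110010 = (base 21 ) 59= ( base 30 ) 3o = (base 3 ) 11020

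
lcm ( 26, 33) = 858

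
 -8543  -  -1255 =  -7288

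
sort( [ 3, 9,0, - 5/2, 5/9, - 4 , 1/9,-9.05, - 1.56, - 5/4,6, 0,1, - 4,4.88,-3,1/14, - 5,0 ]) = [ - 9.05, - 5, - 4,-4, - 3,  -  5/2,- 1.56, - 5/4,0,0,0, 1/14, 1/9 , 5/9, 1, 3,  4.88,6,  9 ] 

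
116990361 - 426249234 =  - 309258873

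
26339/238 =110 + 159/238 = 110.67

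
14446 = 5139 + 9307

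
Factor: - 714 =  - 2^1 * 3^1 * 7^1*17^1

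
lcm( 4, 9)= 36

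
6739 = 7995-1256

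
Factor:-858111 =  - 3^1 * 31^1 *9227^1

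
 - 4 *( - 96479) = 385916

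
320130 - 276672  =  43458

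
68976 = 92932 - 23956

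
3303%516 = 207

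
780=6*130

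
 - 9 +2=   -  7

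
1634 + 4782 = 6416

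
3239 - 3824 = - 585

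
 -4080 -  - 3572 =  - 508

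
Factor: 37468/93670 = 2/5  =  2^1*5^( - 1)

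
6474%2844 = 786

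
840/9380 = 6/67 = 0.09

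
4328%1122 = 962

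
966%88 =86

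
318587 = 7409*43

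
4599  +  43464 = 48063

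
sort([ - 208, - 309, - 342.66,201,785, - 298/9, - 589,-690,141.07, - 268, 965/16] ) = [-690, - 589, - 342.66,  -  309, - 268, - 208, - 298/9,965/16, 141.07,201,785 ] 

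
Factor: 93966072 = 2^3*3^1*17^1 *230309^1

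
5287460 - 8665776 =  - 3378316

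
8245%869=424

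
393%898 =393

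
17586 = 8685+8901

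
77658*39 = 3028662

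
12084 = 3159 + 8925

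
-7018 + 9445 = 2427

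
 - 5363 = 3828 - 9191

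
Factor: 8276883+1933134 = 3^1* 3403339^1= 10210017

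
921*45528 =41931288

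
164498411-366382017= - 201883606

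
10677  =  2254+8423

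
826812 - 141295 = 685517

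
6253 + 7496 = 13749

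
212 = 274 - 62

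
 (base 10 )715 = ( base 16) 2CB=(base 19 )1IC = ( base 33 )lm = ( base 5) 10330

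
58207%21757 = 14693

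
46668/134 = 23334/67 = 348.27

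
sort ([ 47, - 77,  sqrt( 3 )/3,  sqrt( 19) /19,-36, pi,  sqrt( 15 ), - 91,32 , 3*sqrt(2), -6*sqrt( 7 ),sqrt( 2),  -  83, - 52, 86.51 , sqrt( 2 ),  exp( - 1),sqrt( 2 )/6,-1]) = [ - 91, - 83, - 77, - 52, - 36,-6*sqrt ( 7),  -  1,  sqrt (19) /19 , sqrt(2)/6,  exp( -1),sqrt( 3)/3,sqrt( 2),  sqrt (2),pi,sqrt( 15),3 * sqrt( 2), 32,47, 86.51]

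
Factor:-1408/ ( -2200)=2^4 * 5^( - 2)  =  16/25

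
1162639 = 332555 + 830084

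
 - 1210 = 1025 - 2235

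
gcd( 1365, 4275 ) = 15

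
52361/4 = 52361/4 = 13090.25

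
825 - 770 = 55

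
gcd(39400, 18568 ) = 8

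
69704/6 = 34852/3= 11617.33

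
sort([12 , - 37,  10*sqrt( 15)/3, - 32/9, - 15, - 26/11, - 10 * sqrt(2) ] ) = [- 37,-15,-10*sqrt (2 ),  -  32/9,-26/11,12, 10*sqrt( 15 )/3]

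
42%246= 42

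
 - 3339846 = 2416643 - 5756489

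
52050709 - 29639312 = 22411397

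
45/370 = 9/74 = 0.12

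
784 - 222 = 562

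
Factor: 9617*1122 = 10790274=2^1*3^1*11^1*17^1*59^1*163^1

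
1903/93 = 1903/93  =  20.46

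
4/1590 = 2/795=0.00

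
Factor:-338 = -2^1 * 13^2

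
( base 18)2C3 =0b1101100011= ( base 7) 2346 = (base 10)867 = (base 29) 10Q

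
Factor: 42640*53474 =2280131360  =  2^5*5^1*13^1* 41^1*26737^1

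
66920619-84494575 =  - 17573956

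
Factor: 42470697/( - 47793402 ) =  - 2^( - 1)*3^( - 3 )*23^( - 1 )*67^1 * 101^( - 1 )*127^( - 1)*211297^1 = - 14156899/15931134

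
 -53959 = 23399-77358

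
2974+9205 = 12179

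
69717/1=69717 = 69717.00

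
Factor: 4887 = 3^3*181^1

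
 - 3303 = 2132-5435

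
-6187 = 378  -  6565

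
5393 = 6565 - 1172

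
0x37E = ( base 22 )1IE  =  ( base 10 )894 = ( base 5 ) 12034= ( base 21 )20C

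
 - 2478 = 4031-6509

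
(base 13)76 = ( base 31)34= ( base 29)3a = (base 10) 97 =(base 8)141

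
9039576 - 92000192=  - 82960616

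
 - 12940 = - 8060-4880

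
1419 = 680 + 739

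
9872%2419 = 196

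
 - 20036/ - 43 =465 + 41/43 = 465.95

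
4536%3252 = 1284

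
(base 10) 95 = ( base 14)6B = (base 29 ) 38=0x5f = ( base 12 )7B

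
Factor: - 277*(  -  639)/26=177003/26=2^( - 1)*3^2 *13^( - 1)*71^1*277^1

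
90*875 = 78750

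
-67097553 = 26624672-93722225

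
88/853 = 88/853 =0.10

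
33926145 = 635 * 53427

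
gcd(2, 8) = 2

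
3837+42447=46284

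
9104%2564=1412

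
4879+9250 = 14129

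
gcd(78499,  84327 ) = 1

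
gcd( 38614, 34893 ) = 1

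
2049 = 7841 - 5792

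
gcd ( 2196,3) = 3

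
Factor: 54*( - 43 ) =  - 2322  =  -2^1*3^3*43^1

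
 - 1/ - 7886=1/7886 = 0.00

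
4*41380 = 165520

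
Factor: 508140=2^2 *3^3*5^1*941^1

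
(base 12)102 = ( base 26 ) 5G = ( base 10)146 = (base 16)92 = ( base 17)8a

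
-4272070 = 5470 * ( -781)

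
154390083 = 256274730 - 101884647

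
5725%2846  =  33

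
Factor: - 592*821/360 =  - 60754/45 = - 2^1*3^( - 2)*5^ (-1)*37^1*821^1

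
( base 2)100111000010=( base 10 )2498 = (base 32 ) 2e2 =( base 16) 9C2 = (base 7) 10166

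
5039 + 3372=8411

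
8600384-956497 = 7643887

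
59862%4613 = 4506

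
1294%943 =351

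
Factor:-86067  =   - 3^2 * 73^1  *  131^1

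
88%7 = 4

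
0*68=0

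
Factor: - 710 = -2^1*5^1*71^1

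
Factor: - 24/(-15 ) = 2^3*5^ ( - 1) = 8/5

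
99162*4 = 396648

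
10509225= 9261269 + 1247956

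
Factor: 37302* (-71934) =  - 2683282068  =  - 2^2 * 3^2* 19^1*631^1*6217^1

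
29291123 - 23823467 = 5467656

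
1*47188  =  47188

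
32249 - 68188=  - 35939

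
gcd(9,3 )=3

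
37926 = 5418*7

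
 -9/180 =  -1/20=   -0.05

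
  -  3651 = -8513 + 4862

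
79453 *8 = 635624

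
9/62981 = 9/62981 = 0.00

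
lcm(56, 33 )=1848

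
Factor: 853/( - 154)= - 2^( - 1 )*7^( - 1)*11^ ( - 1)*853^1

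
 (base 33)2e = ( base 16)50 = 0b1010000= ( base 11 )73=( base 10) 80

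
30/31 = 30/31= 0.97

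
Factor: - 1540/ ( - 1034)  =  70/47 =2^1* 5^1*7^1*47^ (  -  1)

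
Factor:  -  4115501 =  - 13^1*316577^1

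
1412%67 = 5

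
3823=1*3823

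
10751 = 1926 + 8825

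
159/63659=159/63659 = 0.00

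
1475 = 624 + 851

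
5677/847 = 811/121 = 6.70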